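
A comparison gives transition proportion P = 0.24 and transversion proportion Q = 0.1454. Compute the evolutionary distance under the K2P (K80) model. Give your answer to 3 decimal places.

0.577

Under the Kimura two-parameter model, d = −½ ln(1 − 2P − Q) − ¼ ln(1 − 2Q).
1 − 2P − Q = 0.3746, giving −½ ln(0.3746) = 0.490948.
1 − 2Q = 0.7092, giving −¼ ln(0.7092) = 0.085904.
d = 0.490948 + 0.085904 = 0.576852.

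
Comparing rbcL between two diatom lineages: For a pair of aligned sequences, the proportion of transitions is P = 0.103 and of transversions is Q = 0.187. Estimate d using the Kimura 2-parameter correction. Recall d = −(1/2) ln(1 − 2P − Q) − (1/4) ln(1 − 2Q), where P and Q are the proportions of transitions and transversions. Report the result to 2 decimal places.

Under the Kimura two-parameter model, d = −½ ln(1 − 2P − Q) − ¼ ln(1 − 2Q).
1 − 2P − Q = 0.607, giving −½ ln(0.607) = 0.249613.
1 − 2Q = 0.626, giving −¼ ln(0.626) = 0.117101.
d = 0.249613 + 0.117101 = 0.366714.

0.37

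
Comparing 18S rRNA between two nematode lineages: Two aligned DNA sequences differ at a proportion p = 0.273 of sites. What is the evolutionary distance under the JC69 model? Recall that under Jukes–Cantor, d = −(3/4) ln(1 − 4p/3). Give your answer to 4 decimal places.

0.3394

d = −(3/4) ln(1 − 4p/3) = −0.75 ln(1 − 0.364) = −0.75 ln(0.636)
  = −0.75 × (-0.452557) = 0.339418 substitutions/site.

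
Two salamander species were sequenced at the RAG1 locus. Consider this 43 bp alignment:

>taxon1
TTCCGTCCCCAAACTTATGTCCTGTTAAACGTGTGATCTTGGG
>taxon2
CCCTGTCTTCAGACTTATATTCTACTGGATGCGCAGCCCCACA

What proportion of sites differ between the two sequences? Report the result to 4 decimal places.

The sequences differ at 23 of 43 positions.
p = 23/43 = 0.534883… ≈ 0.5349 (to 4 d.p.).

0.5349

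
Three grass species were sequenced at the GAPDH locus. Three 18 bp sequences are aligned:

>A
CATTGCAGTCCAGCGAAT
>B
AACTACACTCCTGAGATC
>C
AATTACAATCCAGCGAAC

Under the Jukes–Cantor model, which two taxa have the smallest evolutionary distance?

A and C

A–B: 8/18 differ, p = 0.444, d = 0.673.
A–C: 4/18 differ, p = 0.222, d = 0.264.
B–C: 5/18 differ, p = 0.278, d = 0.347.
The smallest distance is between A and C.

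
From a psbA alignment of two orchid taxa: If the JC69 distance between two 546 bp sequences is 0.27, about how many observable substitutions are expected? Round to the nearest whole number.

124

Invert JC69: p = (3/4)(1 − e^(−4d/3)) = 0.75 × (1 − e^(-0.36)) = 0.75 × (1 − 0.697676) = 0.226743.
Expected differing sites = pL ≈ 0.226743 × 546 = 123.801678 ≈ 124.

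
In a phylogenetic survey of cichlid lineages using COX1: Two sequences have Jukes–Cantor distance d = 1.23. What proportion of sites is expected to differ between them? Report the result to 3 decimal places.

0.605

p = (3/4)(1 − e^(−4d/3)) = 0.75 × (1 − e^(-1.64)) = 0.75 × (1 − 0.193980) = 0.604515.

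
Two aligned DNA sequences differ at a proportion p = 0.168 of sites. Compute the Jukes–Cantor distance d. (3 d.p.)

d = −(3/4) ln(1 − 4p/3) = −0.75 ln(1 − 0.224) = −0.75 ln(0.776)
  = −0.75 × (-0.253603) = 0.190202 substitutions/site.

0.190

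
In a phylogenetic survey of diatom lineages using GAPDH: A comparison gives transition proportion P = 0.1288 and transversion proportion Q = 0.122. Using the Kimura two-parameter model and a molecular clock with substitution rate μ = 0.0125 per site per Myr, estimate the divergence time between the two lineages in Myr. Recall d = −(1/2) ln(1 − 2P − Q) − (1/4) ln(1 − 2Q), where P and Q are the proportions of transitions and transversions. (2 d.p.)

Under the Kimura two-parameter model, d = −½ ln(1 − 2P − Q) − ¼ ln(1 − 2Q).
1 − 2P − Q = 0.6204, giving −½ ln(0.6204) = 0.238695.
1 − 2Q = 0.756, giving −¼ ln(0.756) = 0.069928.
d = 0.238695 + 0.069928 = 0.308623.
Under a molecular clock d = 2μt, so t = d/(2μ) = 0.308623 / (2 × 0.0125) = 12.34 Myr.

12.34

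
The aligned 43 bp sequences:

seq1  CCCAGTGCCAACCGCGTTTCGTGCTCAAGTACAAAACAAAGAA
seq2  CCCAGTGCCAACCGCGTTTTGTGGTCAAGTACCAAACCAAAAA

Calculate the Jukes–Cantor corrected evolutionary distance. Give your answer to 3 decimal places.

The sequences differ at 5 of 43 sites (20, 24, 33, 38, 41), so p = 5/43 ≈ 0.116279.
d = −(3/4) ln(1 − 4p/3) = −0.75 ln(1 − 0.155039) = −0.75 ln(0.844961)
  = −0.75 × (-0.168465) = 0.126349 substitutions/site.

0.126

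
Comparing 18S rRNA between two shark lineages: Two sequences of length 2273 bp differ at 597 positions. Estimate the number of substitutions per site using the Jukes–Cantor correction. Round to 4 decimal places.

p = 597/2273 ≈ 0.262648.
d = −(3/4) ln(1 − 4p/3) = −0.75 ln(1 − 0.350197) = −0.75 ln(0.649803)
  = −0.75 × (-0.431086) = 0.323315 substitutions/site.

0.3233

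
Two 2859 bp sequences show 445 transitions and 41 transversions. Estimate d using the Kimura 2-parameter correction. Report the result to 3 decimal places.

0.204

P = 445/2859 ≈ 0.155649 and Q = 41/2859 ≈ 0.014341.
Under the Kimura two-parameter model, d = −½ ln(1 − 2P − Q) − ¼ ln(1 − 2Q).
1 − 2P − Q = 0.674361, giving −½ ln(0.674361) = 0.196995.
1 − 2Q = 0.971318, giving −¼ ln(0.971318) = 0.007275.
d = 0.196995 + 0.007275 = 0.204270.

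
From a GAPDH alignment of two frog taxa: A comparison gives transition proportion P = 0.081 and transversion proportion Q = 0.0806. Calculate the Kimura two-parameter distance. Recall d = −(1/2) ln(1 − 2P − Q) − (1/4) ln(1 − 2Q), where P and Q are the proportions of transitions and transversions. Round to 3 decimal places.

Under the Kimura two-parameter model, d = −½ ln(1 − 2P − Q) − ¼ ln(1 − 2Q).
1 − 2P − Q = 0.7574, giving −½ ln(0.7574) = 0.138932.
1 − 2Q = 0.8388, giving −¼ ln(0.8388) = 0.043946.
d = 0.138932 + 0.043946 = 0.182878.

0.183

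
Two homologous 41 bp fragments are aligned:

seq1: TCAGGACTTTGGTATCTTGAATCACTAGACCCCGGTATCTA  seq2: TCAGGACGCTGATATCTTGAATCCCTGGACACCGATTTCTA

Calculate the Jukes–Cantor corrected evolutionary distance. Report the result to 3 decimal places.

The sequences differ at 8 of 41 sites (8, 9, 12, 24, 27, 31, 35, 37), so p = 8/41 ≈ 0.195122.
d = −(3/4) ln(1 − 4p/3) = −0.75 ln(1 − 0.260163) = −0.75 ln(0.739837)
  = −0.75 × (-0.301325) = 0.225994 substitutions/site.

0.226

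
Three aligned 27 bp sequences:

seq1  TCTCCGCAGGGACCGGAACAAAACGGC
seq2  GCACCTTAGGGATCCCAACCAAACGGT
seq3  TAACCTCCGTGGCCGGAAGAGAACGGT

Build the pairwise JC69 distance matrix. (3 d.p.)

d(seq1,seq2) = 0.441, d(seq1,seq3) = 0.441, d(seq2,seq3) = 0.673

seq1–seq2: 9/27 sites differ → p ≈ 0.333333, d = −0.75 ln(1 − 0.444444) = 0.440839 ≈ 0.441.
seq1–seq3: 9/27 sites differ → p ≈ 0.333333, d = −0.75 ln(1 − 0.444444) = 0.440839 ≈ 0.441.
seq2–seq3: 12/27 sites differ → p ≈ 0.444444, d = −0.75 ln(1 − 0.592592) = 0.673455 ≈ 0.673.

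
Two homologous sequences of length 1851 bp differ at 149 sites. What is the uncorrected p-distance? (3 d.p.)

p = 149/1851 = 0.080497… ≈ 0.080 (to 3 d.p.).

0.080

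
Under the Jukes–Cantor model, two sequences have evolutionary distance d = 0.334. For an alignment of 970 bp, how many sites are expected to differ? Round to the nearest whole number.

Invert JC69: p = (3/4)(1 − e^(−4d/3)) = 0.75 × (1 − e^(-0.445333)) = 0.75 × (1 − 0.640611) = 0.269542.
Expected differing sites = pL ≈ 0.269542 × 970 = 261.45574 ≈ 261.

261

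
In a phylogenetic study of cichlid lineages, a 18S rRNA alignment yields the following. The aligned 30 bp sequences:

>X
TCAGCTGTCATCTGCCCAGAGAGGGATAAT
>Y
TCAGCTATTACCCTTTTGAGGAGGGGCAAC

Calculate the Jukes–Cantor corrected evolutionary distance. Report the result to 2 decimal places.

The sequences differ at 14 of 30 sites, so p = 14/30 ≈ 0.466667.
d = −(3/4) ln(1 − 4p/3) = −0.75 ln(1 − 0.622223) = −0.75 ln(0.377777)
  = −0.75 × (-0.973451) = 0.730088 substitutions/site.

0.73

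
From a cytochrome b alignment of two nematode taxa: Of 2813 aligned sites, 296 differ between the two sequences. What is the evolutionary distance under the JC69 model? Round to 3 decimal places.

0.113

p = 296/2813 ≈ 0.105226.
d = −(3/4) ln(1 − 4p/3) = −0.75 ln(1 − 0.140301) = −0.75 ln(0.859699)
  = −0.75 × (-0.151173) = 0.113380 substitutions/site.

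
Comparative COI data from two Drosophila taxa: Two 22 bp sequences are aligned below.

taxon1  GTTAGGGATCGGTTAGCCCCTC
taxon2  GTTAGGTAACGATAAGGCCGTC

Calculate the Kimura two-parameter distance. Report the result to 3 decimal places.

0.343

Of 22 sites, 1 differences are transitions and 5 are transversions, so P = 1/22 ≈ 0.045455 and Q = 5/22 ≈ 0.227273.
Under the Kimura two-parameter model, d = −½ ln(1 − 2P − Q) − ¼ ln(1 − 2Q).
1 − 2P − Q = 0.681817, giving −½ ln(0.681817) = 0.191497.
1 − 2Q = 0.545454, giving −¼ ln(0.545454) = 0.151534.
d = 0.191497 + 0.151534 = 0.343031.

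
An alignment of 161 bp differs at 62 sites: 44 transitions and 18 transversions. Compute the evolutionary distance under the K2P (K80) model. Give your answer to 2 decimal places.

P = 44/161 ≈ 0.273292 and Q = 18/161 ≈ 0.111801.
Under the Kimura two-parameter model, d = −½ ln(1 − 2P − Q) − ¼ ln(1 − 2Q).
1 − 2P − Q = 0.341615, giving −½ ln(0.341615) = 0.537035.
1 − 2Q = 0.776398, giving −¼ ln(0.776398) = 0.063273.
d = 0.537035 + 0.063273 = 0.600308.

0.60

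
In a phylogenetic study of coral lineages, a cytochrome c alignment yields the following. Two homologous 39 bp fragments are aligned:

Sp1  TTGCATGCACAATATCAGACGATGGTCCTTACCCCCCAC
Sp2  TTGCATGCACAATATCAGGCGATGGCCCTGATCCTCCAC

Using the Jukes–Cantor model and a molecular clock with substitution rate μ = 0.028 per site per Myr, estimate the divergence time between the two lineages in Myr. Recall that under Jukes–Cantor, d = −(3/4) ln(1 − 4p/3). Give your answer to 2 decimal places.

2.51

The sequences differ at 5 of 39 sites (19, 26, 30, 32, 35), so p = 5/39 ≈ 0.128205.
d = −(3/4) ln(1 − 4p/3) = −0.75 ln(1 − 0.17094) = −0.75 ln(0.82906)
  = −0.75 × (-0.187463) = 0.140597 substitutions/site.
Under a molecular clock d = 2μt, so t = d/(2μ) = 0.140597 / (2 × 0.028) = 2.51 Myr.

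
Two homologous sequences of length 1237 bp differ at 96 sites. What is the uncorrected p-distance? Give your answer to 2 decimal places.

0.08

p = 96/1237 = 0.077607… ≈ 0.08 (to 2 d.p.).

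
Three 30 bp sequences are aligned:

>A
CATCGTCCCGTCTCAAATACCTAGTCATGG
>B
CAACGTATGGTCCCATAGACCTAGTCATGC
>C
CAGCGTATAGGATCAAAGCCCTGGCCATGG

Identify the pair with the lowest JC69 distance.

A–B: 8/30 differ, p = 0.267, d = 0.330.
A–C: 10/30 differ, p = 0.333, d = 0.441.
B–C: 10/30 differ, p = 0.333, d = 0.441.
The smallest distance is between A and B.

A and B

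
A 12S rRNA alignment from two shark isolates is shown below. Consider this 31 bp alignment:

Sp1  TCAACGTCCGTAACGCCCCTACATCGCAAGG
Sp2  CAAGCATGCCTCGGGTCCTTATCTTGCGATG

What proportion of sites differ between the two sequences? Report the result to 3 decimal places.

The sequences differ at 16 of 31 positions.
p = 16/31 = 0.516129… ≈ 0.516 (to 3 d.p.).

0.516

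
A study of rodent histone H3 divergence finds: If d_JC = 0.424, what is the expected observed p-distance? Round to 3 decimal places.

0.324

p = (3/4)(1 − e^(−4d/3)) = 0.75 × (1 − e^(-0.565333)) = 0.75 × (1 − 0.568171) = 0.323872.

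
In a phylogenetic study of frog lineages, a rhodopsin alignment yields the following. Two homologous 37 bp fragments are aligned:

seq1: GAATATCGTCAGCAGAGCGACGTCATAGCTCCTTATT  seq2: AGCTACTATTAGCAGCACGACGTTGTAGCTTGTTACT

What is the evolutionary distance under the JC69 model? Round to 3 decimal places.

The sequences differ at 14 of 37 sites, so p = 14/37 ≈ 0.378378.
d = −(3/4) ln(1 − 4p/3) = −0.75 ln(1 − 0.504504) = −0.75 ln(0.495496)
  = −0.75 × (-0.702196) = 0.526647 substitutions/site.

0.527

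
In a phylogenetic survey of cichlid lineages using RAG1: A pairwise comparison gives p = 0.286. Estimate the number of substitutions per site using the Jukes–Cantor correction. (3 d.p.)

0.360

d = −(3/4) ln(1 − 4p/3) = −0.75 ln(1 − 0.381333) = −0.75 ln(0.618667)
  = −0.75 × (-0.480188) = 0.360141 substitutions/site.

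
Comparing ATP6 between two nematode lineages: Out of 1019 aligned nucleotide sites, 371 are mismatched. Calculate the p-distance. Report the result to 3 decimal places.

p = 371/1019 = 0.364082… ≈ 0.364 (to 3 d.p.).

0.364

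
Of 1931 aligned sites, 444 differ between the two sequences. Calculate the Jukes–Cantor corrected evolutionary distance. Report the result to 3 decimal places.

p = 444/1931 ≈ 0.229933.
d = −(3/4) ln(1 − 4p/3) = −0.75 ln(1 − 0.306577) = −0.75 ln(0.693423)
  = −0.75 × (-0.366115) = 0.274586 substitutions/site.

0.275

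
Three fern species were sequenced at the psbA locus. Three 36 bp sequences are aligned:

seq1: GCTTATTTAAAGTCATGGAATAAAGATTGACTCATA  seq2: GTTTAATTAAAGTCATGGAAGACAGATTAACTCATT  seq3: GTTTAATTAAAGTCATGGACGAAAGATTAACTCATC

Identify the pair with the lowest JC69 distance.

seq1–seq2: 6/36 differ, p = 0.167, d = 0.188.
seq1–seq3: 6/36 differ, p = 0.167, d = 0.188.
seq2–seq3: 3/36 differ, p = 0.083, d = 0.088.
The smallest distance is between seq2 and seq3.

seq2 and seq3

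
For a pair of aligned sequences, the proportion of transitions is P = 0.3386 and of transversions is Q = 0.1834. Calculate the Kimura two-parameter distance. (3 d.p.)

Under the Kimura two-parameter model, d = −½ ln(1 − 2P − Q) − ¼ ln(1 − 2Q).
1 − 2P − Q = 0.1394, giving −½ ln(0.1394) = 0.985204.
1 − 2Q = 0.6332, giving −¼ ln(0.6332) = 0.114242.
d = 0.985204 + 0.114242 = 1.099446.

1.099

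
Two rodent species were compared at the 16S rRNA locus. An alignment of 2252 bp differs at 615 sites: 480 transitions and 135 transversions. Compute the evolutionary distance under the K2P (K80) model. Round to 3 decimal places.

P = 480/2252 ≈ 0.213144 and Q = 135/2252 ≈ 0.059947.
Under the Kimura two-parameter model, d = −½ ln(1 − 2P − Q) − ¼ ln(1 − 2Q).
1 − 2P − Q = 0.513765, giving −½ ln(0.513765) = 0.332995.
1 − 2Q = 0.880106, giving −¼ ln(0.880106) = 0.031928.
d = 0.332995 + 0.031928 = 0.364923.

0.365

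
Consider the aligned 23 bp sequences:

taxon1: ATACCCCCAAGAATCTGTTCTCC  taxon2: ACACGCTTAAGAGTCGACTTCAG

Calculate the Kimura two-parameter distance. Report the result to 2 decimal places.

Of 23 sites, 8 differences are transitions and 4 are transversions, so P = 8/23 ≈ 0.347826 and Q = 4/23 ≈ 0.173913.
Under the Kimura two-parameter model, d = −½ ln(1 − 2P − Q) − ¼ ln(1 − 2Q).
1 − 2P − Q = 0.130435, giving −½ ln(0.130435) = 1.018440.
1 − 2Q = 0.652174, giving −¼ ln(0.652174) = 0.106861.
d = 1.018440 + 0.106861 = 1.125301.

1.13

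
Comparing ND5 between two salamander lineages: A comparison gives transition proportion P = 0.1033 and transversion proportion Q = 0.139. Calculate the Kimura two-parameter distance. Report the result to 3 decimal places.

Under the Kimura two-parameter model, d = −½ ln(1 − 2P − Q) − ¼ ln(1 − 2Q).
1 − 2P − Q = 0.6544, giving −½ ln(0.6544) = 0.212018.
1 − 2Q = 0.722, giving −¼ ln(0.722) = 0.081433.
d = 0.212018 + 0.081433 = 0.293451.

0.293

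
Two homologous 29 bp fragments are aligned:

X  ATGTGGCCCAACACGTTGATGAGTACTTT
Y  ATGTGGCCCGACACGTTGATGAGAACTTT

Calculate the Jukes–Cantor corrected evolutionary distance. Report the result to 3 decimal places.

The sequences differ at 2 of 29 sites (10, 24), so p = 2/29 ≈ 0.068966.
d = −(3/4) ln(1 − 4p/3) = −0.75 ln(1 − 0.091955) = −0.75 ln(0.908045)
  = −0.75 × (-0.096461) = 0.072346 substitutions/site.

0.072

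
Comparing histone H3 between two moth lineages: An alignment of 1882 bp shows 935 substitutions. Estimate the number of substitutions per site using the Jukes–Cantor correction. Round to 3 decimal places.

p = 935/1882 ≈ 0.496812.
d = −(3/4) ln(1 − 4p/3) = −0.75 ln(1 − 0.662416) = −0.75 ln(0.337584)
  = −0.75 × (-1.085941) = 0.814456 substitutions/site.

0.814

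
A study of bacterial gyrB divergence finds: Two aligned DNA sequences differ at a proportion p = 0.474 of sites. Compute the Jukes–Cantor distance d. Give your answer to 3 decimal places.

0.750

d = −(3/4) ln(1 − 4p/3) = −0.75 ln(1 − 0.632) = −0.75 ln(0.368)
  = −0.75 × (-0.999672) = 0.749754 substitutions/site.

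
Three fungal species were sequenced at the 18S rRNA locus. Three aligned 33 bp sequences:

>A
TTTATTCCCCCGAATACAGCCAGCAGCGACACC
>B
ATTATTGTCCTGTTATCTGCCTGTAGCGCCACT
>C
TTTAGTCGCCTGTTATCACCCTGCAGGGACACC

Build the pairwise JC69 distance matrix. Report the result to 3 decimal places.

d(A,B) = 0.559, d(A,C) = 0.388, d(B,C) = 0.388

A–B: 13/33 sites differ → p ≈ 0.393939, d = −0.75 ln(1 − 0.525252) = 0.558728 ≈ 0.559.
A–C: 10/33 sites differ → p ≈ 0.30303, d = −0.75 ln(1 − 0.40404) = 0.388186 ≈ 0.388.
B–C: 10/33 sites differ → p ≈ 0.30303, d = −0.75 ln(1 − 0.40404) = 0.388186 ≈ 0.388.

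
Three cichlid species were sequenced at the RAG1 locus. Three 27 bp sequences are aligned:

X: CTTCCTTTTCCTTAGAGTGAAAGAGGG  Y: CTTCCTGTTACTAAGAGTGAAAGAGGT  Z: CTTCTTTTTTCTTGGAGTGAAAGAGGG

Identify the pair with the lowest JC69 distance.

X–Y: 4/27 differ, p = 0.148, d = 0.165.
X–Z: 3/27 differ, p = 0.111, d = 0.120.
Y–Z: 6/27 differ, p = 0.222, d = 0.264.
The smallest distance is between X and Z.

X and Z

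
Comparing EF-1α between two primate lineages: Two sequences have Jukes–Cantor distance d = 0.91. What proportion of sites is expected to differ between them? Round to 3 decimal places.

0.527

p = (3/4)(1 − e^(−4d/3)) = 0.75 × (1 − e^(-1.213333)) = 0.75 × (1 − 0.297205) = 0.527096.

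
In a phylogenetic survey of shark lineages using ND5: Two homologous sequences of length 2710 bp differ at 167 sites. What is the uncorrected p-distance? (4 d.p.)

p = 167/2710 = 0.061623… ≈ 0.0616 (to 4 d.p.).

0.0616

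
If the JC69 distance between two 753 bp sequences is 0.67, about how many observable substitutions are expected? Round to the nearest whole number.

334

Invert JC69: p = (3/4)(1 − e^(−4d/3)) = 0.75 × (1 − e^(-0.893333)) = 0.75 × (1 − 0.409289) = 0.443033.
Expected differing sites = pL ≈ 0.443033 × 753 = 333.603849 ≈ 334.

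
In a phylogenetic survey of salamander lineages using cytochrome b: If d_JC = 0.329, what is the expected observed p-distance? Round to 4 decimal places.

0.2663

p = (3/4)(1 − e^(−4d/3)) = 0.75 × (1 − e^(-0.438667)) = 0.75 × (1 − 0.644895) = 0.266329.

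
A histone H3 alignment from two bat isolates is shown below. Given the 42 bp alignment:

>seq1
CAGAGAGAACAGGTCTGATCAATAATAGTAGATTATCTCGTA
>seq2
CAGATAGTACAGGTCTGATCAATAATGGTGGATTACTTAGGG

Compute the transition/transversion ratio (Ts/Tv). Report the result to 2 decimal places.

Transitions are A↔G and C↔T; transversions are all other mismatches.
Transitions: 5. Transversions: 4.
R = 5/4 = 1.25.

1.25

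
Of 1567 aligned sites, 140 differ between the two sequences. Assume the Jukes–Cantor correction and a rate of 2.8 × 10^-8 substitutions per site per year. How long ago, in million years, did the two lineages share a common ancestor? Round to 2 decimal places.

1.70

p = 140/1567 ≈ 0.089343.
d = −(3/4) ln(1 − 4p/3) = −0.75 ln(1 − 0.119124) = −0.75 ln(0.880876)
  = −0.75 × (-0.126838) = 0.095129 substitutions/site.
Under a molecular clock d = 2μt, so t = d/(2μ) = 0.095129 / (2 × 2.8 × 10^-8) = 1.70 million years.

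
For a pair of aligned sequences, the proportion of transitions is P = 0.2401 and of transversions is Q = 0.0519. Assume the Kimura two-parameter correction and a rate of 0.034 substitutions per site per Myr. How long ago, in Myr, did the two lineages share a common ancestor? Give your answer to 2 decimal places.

Under the Kimura two-parameter model, d = −½ ln(1 − 2P − Q) − ¼ ln(1 − 2Q).
1 − 2P − Q = 0.4679, giving −½ ln(0.4679) = 0.379750.
1 − 2Q = 0.8962, giving −¼ ln(0.8962) = 0.027398.
d = 0.379750 + 0.027398 = 0.407148.
Under a molecular clock d = 2μt, so t = d/(2μ) = 0.407148 / (2 × 0.034) = 5.99 Myr.

5.99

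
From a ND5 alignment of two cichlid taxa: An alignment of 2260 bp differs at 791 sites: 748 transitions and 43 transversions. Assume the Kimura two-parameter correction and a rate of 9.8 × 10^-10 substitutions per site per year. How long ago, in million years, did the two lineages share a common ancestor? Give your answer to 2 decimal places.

P = 748/2260 ≈ 0.330973 and Q = 43/2260 ≈ 0.019027.
Under the Kimura two-parameter model, d = −½ ln(1 − 2P − Q) − ¼ ln(1 − 2Q).
1 − 2P − Q = 0.319027, giving −½ ln(0.319027) = 0.571240.
1 − 2Q = 0.961946, giving −¼ ln(0.961946) = 0.009699.
d = 0.571240 + 0.009699 = 0.580939.
Under a molecular clock d = 2μt, so t = d/(2μ) = 0.580939 / (2 × 9.8 × 10^-10) = 296.40 million years.

296.40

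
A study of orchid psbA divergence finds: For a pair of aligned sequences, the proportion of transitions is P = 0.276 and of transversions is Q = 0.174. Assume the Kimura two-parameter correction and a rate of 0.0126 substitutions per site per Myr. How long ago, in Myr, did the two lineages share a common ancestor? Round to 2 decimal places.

29.93

Under the Kimura two-parameter model, d = −½ ln(1 − 2P − Q) − ¼ ln(1 − 2Q).
1 − 2P − Q = 0.274, giving −½ ln(0.274) = 0.647314.
1 − 2Q = 0.652, giving −¼ ln(0.652) = 0.106928.
d = 0.647314 + 0.106928 = 0.754242.
Under a molecular clock d = 2μt, so t = d/(2μ) = 0.754242 / (2 × 0.0126) = 29.93 Myr.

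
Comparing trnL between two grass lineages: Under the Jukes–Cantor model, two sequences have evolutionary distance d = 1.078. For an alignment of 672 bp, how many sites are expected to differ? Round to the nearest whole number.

Invert JC69: p = (3/4)(1 − e^(−4d/3)) = 0.75 × (1 − e^(-1.437333)) = 0.75 × (1 − 0.237560) = 0.571830.
Expected differing sites = pL ≈ 0.571830 × 672 = 384.26976 ≈ 384.

384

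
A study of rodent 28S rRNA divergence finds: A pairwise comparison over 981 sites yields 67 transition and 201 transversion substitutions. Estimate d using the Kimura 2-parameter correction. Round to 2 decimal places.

0.34

P = 67/981 ≈ 0.068298 and Q = 201/981 ≈ 0.204893.
Under the Kimura two-parameter model, d = −½ ln(1 − 2P − Q) − ¼ ln(1 − 2Q).
1 − 2P − Q = 0.658511, giving −½ ln(0.658511) = 0.208887.
1 − 2Q = 0.590214, giving −¼ ln(0.590214) = 0.131818.
d = 0.208887 + 0.131818 = 0.340705.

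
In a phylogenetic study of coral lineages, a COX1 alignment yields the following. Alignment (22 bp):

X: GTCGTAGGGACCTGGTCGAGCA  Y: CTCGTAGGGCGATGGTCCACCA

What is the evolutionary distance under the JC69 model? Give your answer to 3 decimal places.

0.339

The sequences differ at 6 of 22 sites (1, 10, 11, 12, 18, 20), so p = 6/22 ≈ 0.272727.
d = −(3/4) ln(1 − 4p/3) = −0.75 ln(1 − 0.363636) = −0.75 ln(0.636364)
  = −0.75 × (-0.451985) = 0.338989 substitutions/site.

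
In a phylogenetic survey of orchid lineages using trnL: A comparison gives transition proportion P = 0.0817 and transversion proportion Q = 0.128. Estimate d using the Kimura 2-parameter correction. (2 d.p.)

0.25

Under the Kimura two-parameter model, d = −½ ln(1 − 2P − Q) − ¼ ln(1 − 2Q).
1 − 2P − Q = 0.7086, giving −½ ln(0.7086) = 0.172232.
1 − 2Q = 0.744, giving −¼ ln(0.744) = 0.073929.
d = 0.172232 + 0.073929 = 0.246161.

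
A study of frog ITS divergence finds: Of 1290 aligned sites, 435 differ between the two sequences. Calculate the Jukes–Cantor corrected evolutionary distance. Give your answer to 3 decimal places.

p = 435/1290 ≈ 0.337209.
d = −(3/4) ln(1 − 4p/3) = −0.75 ln(1 − 0.449612) = −0.75 ln(0.550388)
  = −0.75 × (-0.597132) = 0.447849 substitutions/site.

0.448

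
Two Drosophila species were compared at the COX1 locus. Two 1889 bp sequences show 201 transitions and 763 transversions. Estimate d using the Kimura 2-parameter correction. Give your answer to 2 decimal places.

0.89

P = 201/1889 ≈ 0.106406 and Q = 763/1889 ≈ 0.403917.
Under the Kimura two-parameter model, d = −½ ln(1 − 2P − Q) − ¼ ln(1 − 2Q).
1 − 2P − Q = 0.383271, giving −½ ln(0.383271) = 0.479506.
1 − 2Q = 0.192166, giving −¼ ln(0.192166) = 0.412349.
d = 0.479506 + 0.412349 = 0.891855.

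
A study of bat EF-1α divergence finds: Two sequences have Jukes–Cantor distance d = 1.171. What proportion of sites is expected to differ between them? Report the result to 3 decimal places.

p = (3/4)(1 − e^(−4d/3)) = 0.75 × (1 − e^(-1.561333)) = 0.75 × (1 − 0.209856) = 0.592608.

0.593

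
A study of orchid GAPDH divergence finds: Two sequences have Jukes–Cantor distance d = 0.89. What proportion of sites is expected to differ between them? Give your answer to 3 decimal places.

p = (3/4)(1 − e^(−4d/3)) = 0.75 × (1 − e^(-1.186667)) = 0.75 × (1 − 0.305237) = 0.521072.

0.521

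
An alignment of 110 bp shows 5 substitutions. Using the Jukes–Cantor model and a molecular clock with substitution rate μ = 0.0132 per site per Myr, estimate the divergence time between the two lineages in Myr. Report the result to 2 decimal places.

p = 5/110 ≈ 0.045455.
d = −(3/4) ln(1 − 4p/3) = −0.75 ln(1 − 0.060607) = −0.75 ln(0.939393)
  = −0.75 × (-0.062521) = 0.046891 substitutions/site.
Under a molecular clock d = 2μt, so t = d/(2μ) = 0.046891 / (2 × 0.0132) = 1.78 Myr.

1.78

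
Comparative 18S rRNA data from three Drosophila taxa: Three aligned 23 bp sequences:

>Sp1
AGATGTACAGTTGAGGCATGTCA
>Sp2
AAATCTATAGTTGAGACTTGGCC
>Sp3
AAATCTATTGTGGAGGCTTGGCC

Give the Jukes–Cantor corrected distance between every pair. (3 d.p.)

Sp1–Sp2: 7/23 sites differ → p ≈ 0.304348, d = −0.75 ln(1 − 0.405797) = 0.390401 ≈ 0.390.
Sp1–Sp3: 8/23 sites differ → p ≈ 0.347826, d = −0.75 ln(1 − 0.463768) = 0.467391 ≈ 0.467.
Sp2–Sp3: 3/23 sites differ → p ≈ 0.130435, d = −0.75 ln(1 − 0.173913) = 0.143291 ≈ 0.143.

d(Sp1,Sp2) = 0.390, d(Sp1,Sp3) = 0.467, d(Sp2,Sp3) = 0.143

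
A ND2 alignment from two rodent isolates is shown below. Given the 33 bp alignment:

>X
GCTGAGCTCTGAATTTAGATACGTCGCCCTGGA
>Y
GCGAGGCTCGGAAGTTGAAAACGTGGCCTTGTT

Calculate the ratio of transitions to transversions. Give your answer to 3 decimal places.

Transitions are A↔G and C↔T; transversions are all other mismatches.
Transitions: 5. Transversions: 7.
R = 5/7 = 0.714285… ≈ 0.714 (to 3 d.p.).

0.714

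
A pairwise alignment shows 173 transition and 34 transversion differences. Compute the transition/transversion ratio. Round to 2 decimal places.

R = 173/34 = 5.088235… ≈ 5.09 (to 2 d.p.).

5.09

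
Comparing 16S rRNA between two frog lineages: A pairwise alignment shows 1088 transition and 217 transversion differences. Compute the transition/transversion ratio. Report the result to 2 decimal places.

R = 1088/217 = 5.013824… ≈ 5.01 (to 2 d.p.).

5.01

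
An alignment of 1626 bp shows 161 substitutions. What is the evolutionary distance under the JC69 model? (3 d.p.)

p = 161/1626 ≈ 0.099016.
d = −(3/4) ln(1 − 4p/3) = −0.75 ln(1 − 0.132021) = −0.75 ln(0.867979)
  = −0.75 × (-0.141588) = 0.106191 substitutions/site.

0.106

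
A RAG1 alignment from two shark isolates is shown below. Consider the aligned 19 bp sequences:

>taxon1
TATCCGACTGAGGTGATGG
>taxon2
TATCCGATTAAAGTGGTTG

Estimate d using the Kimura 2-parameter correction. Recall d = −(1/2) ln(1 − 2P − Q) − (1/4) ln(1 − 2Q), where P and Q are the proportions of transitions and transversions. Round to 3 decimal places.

Of 19 sites, 4 differences are transitions and 1 are transversions, so P = 4/19 ≈ 0.210526 and Q = 1/19 ≈ 0.052632.
Under the Kimura two-parameter model, d = −½ ln(1 − 2P − Q) − ¼ ln(1 − 2Q).
1 − 2P − Q = 0.526316, giving −½ ln(0.526316) = 0.320927.
1 − 2Q = 0.894736, giving −¼ ln(0.894736) = 0.027807.
d = 0.320927 + 0.027807 = 0.348734.

0.349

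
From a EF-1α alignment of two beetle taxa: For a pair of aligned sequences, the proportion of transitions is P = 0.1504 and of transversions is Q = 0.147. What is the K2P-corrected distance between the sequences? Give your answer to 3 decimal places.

Under the Kimura two-parameter model, d = −½ ln(1 − 2P − Q) − ¼ ln(1 − 2Q).
1 − 2P − Q = 0.5522, giving −½ ln(0.5522) = 0.296922.
1 − 2Q = 0.706, giving −¼ ln(0.706) = 0.087035.
d = 0.296922 + 0.087035 = 0.383957.

0.384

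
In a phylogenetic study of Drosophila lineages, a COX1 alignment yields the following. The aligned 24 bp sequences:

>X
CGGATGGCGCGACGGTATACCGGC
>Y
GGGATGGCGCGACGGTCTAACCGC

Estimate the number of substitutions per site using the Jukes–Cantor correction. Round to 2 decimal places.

The sequences differ at 4 of 24 sites (1, 17, 20, 22), so p = 4/24 ≈ 0.166667.
d = −(3/4) ln(1 − 4p/3) = −0.75 ln(1 − 0.222223) = −0.75 ln(0.777777)
  = −0.75 × (-0.251315) = 0.188486 substitutions/site.

0.19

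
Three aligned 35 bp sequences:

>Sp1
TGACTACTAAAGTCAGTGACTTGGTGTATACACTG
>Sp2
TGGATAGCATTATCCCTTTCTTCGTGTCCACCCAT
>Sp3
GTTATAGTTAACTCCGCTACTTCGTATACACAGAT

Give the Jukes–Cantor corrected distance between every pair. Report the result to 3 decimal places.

d(Sp1,Sp2) = 0.782, d(Sp1,Sp3) = 0.705, d(Sp2,Sp3) = 0.635

Sp1–Sp2: 17/35 sites differ → p ≈ 0.485714, d = −0.75 ln(1 − 0.647619) = 0.782282 ≈ 0.782.
Sp1–Sp3: 16/35 sites differ → p ≈ 0.457143, d = −0.75 ln(1 − 0.609524) = 0.705292 ≈ 0.705.
Sp2–Sp3: 15/35 sites differ → p ≈ 0.428571, d = −0.75 ln(1 − 0.571428) = 0.635472 ≈ 0.635.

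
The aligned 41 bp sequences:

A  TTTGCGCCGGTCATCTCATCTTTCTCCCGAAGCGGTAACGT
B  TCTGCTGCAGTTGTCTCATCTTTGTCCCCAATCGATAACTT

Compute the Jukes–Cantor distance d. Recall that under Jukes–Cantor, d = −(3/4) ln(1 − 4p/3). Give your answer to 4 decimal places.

0.3321

The sequences differ at 11 of 41 sites, so p = 11/41 ≈ 0.268293.
d = −(3/4) ln(1 − 4p/3) = −0.75 ln(1 − 0.357724) = −0.75 ln(0.642276)
  = −0.75 × (-0.442737) = 0.332053 substitutions/site.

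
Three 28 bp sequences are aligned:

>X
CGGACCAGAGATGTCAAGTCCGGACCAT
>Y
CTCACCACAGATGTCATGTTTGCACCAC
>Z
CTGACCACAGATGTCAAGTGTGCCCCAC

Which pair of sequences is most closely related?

X–Y: 8/28 differ, p = 0.286, d = 0.360.
X–Z: 7/28 differ, p = 0.250, d = 0.304.
Y–Z: 4/28 differ, p = 0.143, d = 0.158.
The smallest distance is between Y and Z.

Y and Z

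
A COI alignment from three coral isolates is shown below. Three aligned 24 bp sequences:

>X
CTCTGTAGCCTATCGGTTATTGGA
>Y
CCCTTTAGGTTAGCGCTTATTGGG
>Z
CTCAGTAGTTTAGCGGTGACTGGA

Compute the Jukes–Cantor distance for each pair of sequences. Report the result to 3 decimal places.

d(X,Y) = 0.369, d(X,Z) = 0.304, d(Y,Z) = 0.441

X–Y: 7/24 sites differ → p ≈ 0.291667, d = −0.75 ln(1 − 0.388889) = 0.369358 ≈ 0.369.
X–Z: 6/24 sites differ → p = 0.25, d = −0.75 ln(1 − 0.333333) = 0.304098 ≈ 0.304.
Y–Z: 8/24 sites differ → p ≈ 0.333333, d = −0.75 ln(1 − 0.444444) = 0.440839 ≈ 0.441.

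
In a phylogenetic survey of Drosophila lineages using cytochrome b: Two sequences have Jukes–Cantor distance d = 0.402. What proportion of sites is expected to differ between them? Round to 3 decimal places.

0.311

p = (3/4)(1 − e^(−4d/3)) = 0.75 × (1 − e^(-0.536)) = 0.75 × (1 − 0.585084) = 0.311187.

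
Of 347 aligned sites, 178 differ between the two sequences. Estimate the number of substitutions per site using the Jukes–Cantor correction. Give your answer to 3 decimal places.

0.864

p = 178/347 ≈ 0.512968.
d = −(3/4) ln(1 − 4p/3) = −0.75 ln(1 − 0.683957) = −0.75 ln(0.316043)
  = −0.75 × (-1.151877) = 0.863908 substitutions/site.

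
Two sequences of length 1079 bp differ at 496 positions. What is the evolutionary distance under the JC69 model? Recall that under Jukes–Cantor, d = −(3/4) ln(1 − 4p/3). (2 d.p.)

0.71

p = 496/1079 ≈ 0.459685.
d = −(3/4) ln(1 − 4p/3) = −0.75 ln(1 − 0.612913) = −0.75 ln(0.387087)
  = −0.75 × (-0.949106) = 0.711830 substitutions/site.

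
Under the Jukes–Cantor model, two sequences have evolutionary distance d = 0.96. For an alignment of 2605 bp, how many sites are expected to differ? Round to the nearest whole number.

Invert JC69: p = (3/4)(1 − e^(−4d/3)) = 0.75 × (1 − e^(-1.28)) = 0.75 × (1 − 0.278037) = 0.541472.
Expected differing sites = pL ≈ 0.541472 × 2605 = 1410.53456 ≈ 1411.

1411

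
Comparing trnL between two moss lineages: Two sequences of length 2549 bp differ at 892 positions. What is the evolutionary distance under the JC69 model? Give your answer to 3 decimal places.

0.471

p = 892/2549 ≈ 0.349941.
d = −(3/4) ln(1 − 4p/3) = −0.75 ln(1 − 0.466588) = −0.75 ln(0.533412)
  = −0.75 × (-0.628461) = 0.471346 substitutions/site.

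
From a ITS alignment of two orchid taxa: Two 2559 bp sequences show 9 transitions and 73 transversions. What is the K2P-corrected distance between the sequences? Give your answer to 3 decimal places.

0.033

P = 9/2559 ≈ 0.003517 and Q = 73/2559 ≈ 0.028527.
Under the Kimura two-parameter model, d = −½ ln(1 − 2P − Q) − ¼ ln(1 − 2Q).
1 − 2P − Q = 0.964439, giving −½ ln(0.964439) = 0.018104.
1 − 2Q = 0.942946, giving −¼ ln(0.942946) = 0.014687.
d = 0.018104 + 0.014687 = 0.032791.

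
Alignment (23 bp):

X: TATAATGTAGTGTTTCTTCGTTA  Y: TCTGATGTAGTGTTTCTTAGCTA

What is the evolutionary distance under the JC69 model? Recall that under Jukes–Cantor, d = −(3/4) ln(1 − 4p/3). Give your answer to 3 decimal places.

The sequences differ at 4 of 23 sites (2, 4, 19, 21), so p = 4/23 ≈ 0.173913.
d = −(3/4) ln(1 − 4p/3) = −0.75 ln(1 − 0.231884) = −0.75 ln(0.768116)
  = −0.75 × (-0.263815) = 0.197861 substitutions/site.

0.198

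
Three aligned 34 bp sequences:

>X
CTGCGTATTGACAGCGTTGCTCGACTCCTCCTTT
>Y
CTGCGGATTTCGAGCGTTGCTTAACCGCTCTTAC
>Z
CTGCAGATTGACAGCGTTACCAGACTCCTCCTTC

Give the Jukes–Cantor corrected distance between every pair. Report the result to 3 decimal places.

X–Y: 11/34 sites differ → p ≈ 0.323529, d = −0.75 ln(1 − 0.431372) = 0.423397 ≈ 0.423.
X–Z: 6/34 sites differ → p ≈ 0.176471, d = −0.75 ln(1 − 0.235295) = 0.201199 ≈ 0.201.
Y–Z: 12/34 sites differ → p ≈ 0.352941, d = −0.75 ln(1 − 0.470588) = 0.476991 ≈ 0.477.

d(X,Y) = 0.423, d(X,Z) = 0.201, d(Y,Z) = 0.477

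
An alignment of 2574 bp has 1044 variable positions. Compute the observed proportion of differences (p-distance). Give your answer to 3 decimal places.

p = 1044/2574 = 0.405594… ≈ 0.406 (to 3 d.p.).

0.406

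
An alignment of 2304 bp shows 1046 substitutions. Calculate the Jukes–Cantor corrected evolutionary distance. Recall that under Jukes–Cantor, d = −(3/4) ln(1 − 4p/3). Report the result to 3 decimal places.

0.697

p = 1046/2304 ≈ 0.453993.
d = −(3/4) ln(1 − 4p/3) = −0.75 ln(1 − 0.605324) = −0.75 ln(0.394676)
  = −0.75 × (-0.929690) = 0.697268 substitutions/site.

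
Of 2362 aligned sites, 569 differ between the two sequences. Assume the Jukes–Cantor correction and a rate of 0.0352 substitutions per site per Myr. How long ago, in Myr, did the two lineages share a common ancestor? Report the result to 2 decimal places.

4.13

p = 569/2362 ≈ 0.240898.
d = −(3/4) ln(1 − 4p/3) = −0.75 ln(1 − 0.321197) = −0.75 ln(0.678803)
  = −0.75 × (-0.387424) = 0.290568 substitutions/site.
Under a molecular clock d = 2μt, so t = d/(2μ) = 0.290568 / (2 × 0.0352) = 4.13 Myr.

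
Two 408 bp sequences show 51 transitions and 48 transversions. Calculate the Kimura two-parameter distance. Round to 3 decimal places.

P = 51/408 = 0.125 and Q = 48/408 ≈ 0.117647.
Under the Kimura two-parameter model, d = −½ ln(1 − 2P − Q) − ¼ ln(1 − 2Q).
1 − 2P − Q = 0.632353, giving −½ ln(0.632353) = 0.229154.
1 − 2Q = 0.764706, giving −¼ ln(0.764706) = 0.067066.
d = 0.229154 + 0.067066 = 0.296220.

0.296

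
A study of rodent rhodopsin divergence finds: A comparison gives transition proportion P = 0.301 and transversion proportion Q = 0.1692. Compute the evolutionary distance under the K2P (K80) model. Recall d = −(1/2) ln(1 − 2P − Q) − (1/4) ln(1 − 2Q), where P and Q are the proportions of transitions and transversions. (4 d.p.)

0.8407

Under the Kimura two-parameter model, d = −½ ln(1 − 2P − Q) − ¼ ln(1 − 2Q).
1 − 2P − Q = 0.2288, giving −½ ln(0.2288) = 0.737454.
1 − 2Q = 0.6616, giving −¼ ln(0.6616) = 0.103274.
d = 0.737454 + 0.103274 = 0.840728.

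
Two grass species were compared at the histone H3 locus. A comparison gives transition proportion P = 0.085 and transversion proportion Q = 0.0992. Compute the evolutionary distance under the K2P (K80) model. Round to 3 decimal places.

0.212

Under the Kimura two-parameter model, d = −½ ln(1 − 2P − Q) − ¼ ln(1 − 2Q).
1 − 2P − Q = 0.7308, giving −½ ln(0.7308) = 0.156808.
1 − 2Q = 0.8016, giving −¼ ln(0.8016) = 0.055286.
d = 0.156808 + 0.055286 = 0.212094.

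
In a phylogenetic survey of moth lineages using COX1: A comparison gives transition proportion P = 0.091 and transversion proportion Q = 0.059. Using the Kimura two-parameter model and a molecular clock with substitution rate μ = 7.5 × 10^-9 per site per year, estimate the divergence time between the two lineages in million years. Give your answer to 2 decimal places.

11.28

Under the Kimura two-parameter model, d = −½ ln(1 − 2P − Q) − ¼ ln(1 − 2Q).
1 − 2P − Q = 0.759, giving −½ ln(0.759) = 0.137877.
1 − 2Q = 0.882, giving −¼ ln(0.882) = 0.031391.
d = 0.137877 + 0.031391 = 0.169268.
Under a molecular clock d = 2μt, so t = d/(2μ) = 0.169268 / (2 × 7.5 × 10^-9) = 11.28 million years.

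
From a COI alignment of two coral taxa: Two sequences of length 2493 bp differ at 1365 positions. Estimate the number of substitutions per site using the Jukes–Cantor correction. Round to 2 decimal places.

0.98

p = 1365/2493 ≈ 0.547533.
d = −(3/4) ln(1 − 4p/3) = −0.75 ln(1 − 0.730044) = −0.75 ln(0.269956)
  = −0.75 × (-1.309496) = 0.982122 substitutions/site.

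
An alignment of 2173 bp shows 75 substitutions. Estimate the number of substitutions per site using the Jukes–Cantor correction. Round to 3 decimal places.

p = 75/2173 ≈ 0.034514.
d = −(3/4) ln(1 − 4p/3) = −0.75 ln(1 − 0.046019) = −0.75 ln(0.953981)
  = −0.75 × (-0.047112) = 0.035334 substitutions/site.

0.035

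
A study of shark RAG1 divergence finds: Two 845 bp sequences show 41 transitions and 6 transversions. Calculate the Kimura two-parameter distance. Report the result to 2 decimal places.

0.06

P = 41/845 ≈ 0.048521 and Q = 6/845 ≈ 0.007101.
Under the Kimura two-parameter model, d = −½ ln(1 − 2P − Q) − ¼ ln(1 − 2Q).
1 − 2P − Q = 0.895857, giving −½ ln(0.895857) = 0.054987.
1 − 2Q = 0.985798, giving −¼ ln(0.985798) = 0.003576.
d = 0.054987 + 0.003576 = 0.058563.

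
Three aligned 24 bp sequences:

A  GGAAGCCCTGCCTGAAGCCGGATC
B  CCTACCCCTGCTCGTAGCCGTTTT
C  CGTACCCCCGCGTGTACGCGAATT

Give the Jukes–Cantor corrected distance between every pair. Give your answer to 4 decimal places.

A–B: 10/24 sites differ → p ≈ 0.416667, d = −0.75 ln(1 − 0.555556) = 0.608198 ≈ 0.6082.
A–C: 10/24 sites differ → p ≈ 0.416667, d = −0.75 ln(1 − 0.555556) = 0.608198 ≈ 0.6082.
B–C: 8/24 sites differ → p ≈ 0.333333, d = −0.75 ln(1 − 0.444444) = 0.440839 ≈ 0.4408.

d(A,B) = 0.6082, d(A,C) = 0.6082, d(B,C) = 0.4408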